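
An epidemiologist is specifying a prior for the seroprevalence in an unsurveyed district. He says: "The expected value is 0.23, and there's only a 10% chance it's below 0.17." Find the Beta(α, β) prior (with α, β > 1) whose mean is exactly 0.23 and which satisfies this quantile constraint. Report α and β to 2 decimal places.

With mean 0.23 fixed, write α = 0.23s, β = 0.77s where s = α+β.
Need P(θ < 0.17) = 0.1 under Beta(0.23s, 0.77s). Normal approximation: (q−m)/√(m(1−m)/s) ≈ z_{0.1} = -1.28, so s ≈ 0.23·0.77·(-1.28)²/(0.17−0.23)² = 80.8.
At s = 80.8: P(θ<0.17) ≈ 0.093. Adjusting to match 0.1 gives s ≈ 75.95.
So α = 0.23·75.95 ≈ 17.47, β = 0.77·75.95 ≈ 58.48.

α ≈ 17.47, β ≈ 58.48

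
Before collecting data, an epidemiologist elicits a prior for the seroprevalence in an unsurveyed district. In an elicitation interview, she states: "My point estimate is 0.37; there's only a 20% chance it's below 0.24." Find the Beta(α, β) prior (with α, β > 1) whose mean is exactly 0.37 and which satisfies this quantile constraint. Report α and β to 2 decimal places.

With mean 0.37 fixed, write α = 0.37s, β = 0.63s where s = α+β.
Need P(θ < 0.24) = 0.2 under Beta(0.37s, 0.63s). Normal approximation: (q−m)/√(m(1−m)/s) ≈ z_{0.2} = -0.842, so s ≈ 0.37·0.63·(-0.842)²/(0.24−0.37)² = 9.8.
At s = 9.8: P(θ<0.24) ≈ 0.205. Adjusting to match 0.2 gives s ≈ 10.11.
So α = 0.37·10.11 ≈ 3.74, β = 0.63·10.11 ≈ 6.37.

α ≈ 3.74, β ≈ 6.37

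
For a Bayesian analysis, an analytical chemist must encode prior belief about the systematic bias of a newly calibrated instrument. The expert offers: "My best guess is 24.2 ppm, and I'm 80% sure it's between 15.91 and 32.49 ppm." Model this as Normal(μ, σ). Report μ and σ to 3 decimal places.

A symmetric 80% interval runs μ ± z·σ with z = 1.282.
Half-width = 8.29, so σ = 8.29/1.282 = 6.469.
μ is the stated best guess, 24.200.

μ = 24.200, σ = 6.469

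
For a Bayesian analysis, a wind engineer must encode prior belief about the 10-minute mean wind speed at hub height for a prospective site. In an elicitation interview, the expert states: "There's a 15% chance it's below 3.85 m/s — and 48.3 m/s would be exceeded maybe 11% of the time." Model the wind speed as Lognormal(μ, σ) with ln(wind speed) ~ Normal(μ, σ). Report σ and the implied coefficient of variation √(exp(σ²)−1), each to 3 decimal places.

σ ≈ 1.118, CV ≈ 1.577

If T ~ Lognormal(μ,σ) then ln T ~ Normal(μ,σ), so the p-quantile of ln T is μ + z_p·σ.
ln(3.85) = 1.348 and ln(48.3) = 3.877; z_{0.15} = -1.036, z_{0.89} = 1.227.
σ = (3.877 − 1.348)/(1.227 − (-1.036)) = 1.118.
μ = 1.348 − (-1.036)·1.118 = 2.507.
CV = √(exp(σ²)−1) = √(exp(1.2493)−1) = 1.577.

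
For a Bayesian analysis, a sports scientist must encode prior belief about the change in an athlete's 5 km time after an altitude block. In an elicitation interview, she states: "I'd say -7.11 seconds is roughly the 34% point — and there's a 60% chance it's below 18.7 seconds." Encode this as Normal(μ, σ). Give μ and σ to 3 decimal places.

μ = 8.879, σ = 38.765

For Normal(μ,σ), the p-quantile is μ + z_p·σ. Here z_{0.34} = -0.4125, z_{0.6} = 0.2533.
So -7.11 = μ − 0.4125σ and 18.7 = μ + 0.2533σ.
Subtracting: σ = (18.7 − -7.11)/(0.2533 − (-0.4125)) = 38.765.
Then μ = -7.11 − (-0.4125)·38.765 = 8.879.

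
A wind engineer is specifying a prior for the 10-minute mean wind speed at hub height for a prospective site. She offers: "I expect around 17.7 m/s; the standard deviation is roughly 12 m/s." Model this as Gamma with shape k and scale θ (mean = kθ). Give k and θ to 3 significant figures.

k ≈ 2.18, θ ≈ 8.14

For Gamma(k, scale θ): mean = kθ, variance = kθ², so CV = 1/√k.
CV = SD/mean = 12/17.7 = 0.678, hence k = 1/CV² = 2.18.
Then θ = mean/k = 17.7/2.18 = 8.14.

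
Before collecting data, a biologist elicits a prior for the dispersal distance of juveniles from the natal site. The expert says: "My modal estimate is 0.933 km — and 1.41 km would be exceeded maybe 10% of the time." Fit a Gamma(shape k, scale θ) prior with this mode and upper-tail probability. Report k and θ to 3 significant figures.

Gamma(k,θ) with k>1 has mode (k−1)θ, so θ = 0.933/(k−1).
Need P(X < 1.41) = 0.9 with θ tied to k this way. Start at k = 2, θ = 0.933: P(X<1.41) ≈ 0.446.
Too low — raise k to concentrate. Iterating converges to k ≈ 11.9.
Then θ = 0.933/(11.9−1) ≈ 0.0854.

k ≈ 11.9, θ ≈ 0.0854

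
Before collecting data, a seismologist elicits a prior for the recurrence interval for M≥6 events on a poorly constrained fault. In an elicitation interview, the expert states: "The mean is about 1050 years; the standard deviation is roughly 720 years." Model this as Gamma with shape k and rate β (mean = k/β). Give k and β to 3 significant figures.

For Gamma(k, rate β): mean = k/β, variance = k/β², so CV = 1/√k.
CV = SD/mean = 720/1050 = 0.6857, hence k = 1/CV² = 2.13.
Then β = k/mean = 2.13/1050 = 0.00203.

k ≈ 2.13, β ≈ 0.00203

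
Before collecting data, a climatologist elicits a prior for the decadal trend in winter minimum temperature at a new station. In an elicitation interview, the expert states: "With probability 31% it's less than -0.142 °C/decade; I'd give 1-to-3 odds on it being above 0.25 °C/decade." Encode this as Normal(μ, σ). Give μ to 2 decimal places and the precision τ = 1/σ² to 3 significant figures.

The p-quantile of Normal(μ,σ) is μ + z_p·σ, with z_{0.31} = -0.4959 and z_{0.75} = 0.6745.
Eliminate σ: μ = (z₂·x₁ − z₁·x₂)/(z₂ − z₁) = (0.6745·-0.142 − (-0.4959)·0.25)/1.17 = 0.02.
Then σ = (x₂ − x₁)/(z₂ − z₁) = (0.25 − -0.142)/1.17 = 0.33.
Precision τ = 1/σ² = 1/0.3349² = 8.91.

μ = 0.02, τ = 8.91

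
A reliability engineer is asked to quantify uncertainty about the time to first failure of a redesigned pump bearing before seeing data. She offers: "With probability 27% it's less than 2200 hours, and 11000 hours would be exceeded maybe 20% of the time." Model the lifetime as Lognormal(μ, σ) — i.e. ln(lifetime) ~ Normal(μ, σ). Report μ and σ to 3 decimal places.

If T ~ Lognormal(μ,σ) then ln T ~ Normal(μ,σ), so the p-quantile of ln T is μ + z_p·σ.
ln(2200) = 7.696 and ln(11000) = 9.306; z_{0.27} = -0.6128, z_{0.8} = 0.8416.
σ = (9.306 − 7.696)/(0.8416 − (-0.6128)) = 1.107.
μ = 7.696 − (-0.6128)·1.107 = 8.374.

μ ≈ 8.374, σ ≈ 1.107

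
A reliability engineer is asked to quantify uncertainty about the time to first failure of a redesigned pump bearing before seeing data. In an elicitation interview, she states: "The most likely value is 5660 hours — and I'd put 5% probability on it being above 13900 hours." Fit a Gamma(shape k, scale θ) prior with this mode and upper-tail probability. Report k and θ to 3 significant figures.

k ≈ 4.37, θ ≈ 1680

Gamma(k,θ) with k>1 has mode (k−1)θ, so θ = 5660/(k−1).
Need P(X < 13900) = 0.95 with θ tied to k this way. Start at k = 2, θ = 5660: P(X<13900) ≈ 0.704.
Too low — raise k to concentrate. Iterating converges to k ≈ 4.37.
Then θ = 5660/(4.37−1) ≈ 1680.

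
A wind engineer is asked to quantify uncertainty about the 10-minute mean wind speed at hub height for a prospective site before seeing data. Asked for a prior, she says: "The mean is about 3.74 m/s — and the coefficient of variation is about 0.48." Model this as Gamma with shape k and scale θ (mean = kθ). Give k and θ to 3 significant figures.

For Gamma(k, scale θ): mean = kθ, variance = kθ², so CV = 1/√k.
CV = 0.48, hence k = 1/CV² = 4.34.
Then θ = mean/k = 3.74/4.34 = 0.862.

k ≈ 4.34, θ ≈ 0.862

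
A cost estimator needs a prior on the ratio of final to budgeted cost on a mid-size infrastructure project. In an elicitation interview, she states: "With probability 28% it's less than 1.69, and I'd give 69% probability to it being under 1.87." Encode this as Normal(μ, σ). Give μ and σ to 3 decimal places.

The p-quantile of Normal(μ,σ) is μ + z_p·σ, with z_{0.28} = -0.5828 and z_{0.69} = 0.4959.
Eliminate σ: μ = (z₂·x₁ − z₁·x₂)/(z₂ − z₁) = (0.4959·1.69 − (-0.5828)·1.87)/1.079 = 1.787.
Then σ = (x₂ − x₁)/(z₂ − z₁) = (1.87 − 1.69)/1.079 = 0.167.

μ = 1.787, σ = 0.167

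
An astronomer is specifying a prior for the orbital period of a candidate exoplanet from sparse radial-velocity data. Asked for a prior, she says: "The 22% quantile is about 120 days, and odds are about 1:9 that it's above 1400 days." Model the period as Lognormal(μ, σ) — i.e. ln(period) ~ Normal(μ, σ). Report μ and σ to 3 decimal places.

If T ~ Lognormal(μ,σ) then ln T ~ Normal(μ,σ), so the p-quantile of ln T is μ + z_p·σ.
ln(120) = 4.787 and ln(1400) = 7.244; z_{0.22} = -0.7722, z_{0.9} = 1.282.
σ = (7.244 − 4.787)/(1.282 − (-0.7722)) = 1.196.
μ = 4.787 − (-0.7722)·1.196 = 5.711.

μ ≈ 5.711, σ ≈ 1.196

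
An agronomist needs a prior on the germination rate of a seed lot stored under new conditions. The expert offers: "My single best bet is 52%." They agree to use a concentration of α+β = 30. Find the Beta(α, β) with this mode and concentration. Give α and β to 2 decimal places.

For α,β > 1 the Beta mode is (α−1)/(α+β−2). With α+β = 30, the mode is (α−1)/28.
Set (α−1)/28 = 0.52 → α = 1 + 0.52·28 = 15.56.
β = 30 − α = 14.44.

α = 15.56, β = 14.44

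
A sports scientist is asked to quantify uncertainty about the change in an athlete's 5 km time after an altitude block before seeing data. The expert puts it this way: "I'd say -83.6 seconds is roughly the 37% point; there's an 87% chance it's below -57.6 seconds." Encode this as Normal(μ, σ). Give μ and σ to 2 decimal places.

For Normal(μ,σ), the p-quantile is μ + z_p·σ. Here z_{0.37} = -0.3319, z_{0.87} = 1.126.
So -83.6 = μ − 0.3319σ and -57.6 = μ + 1.126σ.
Subtracting: σ = (-57.6 − -83.6)/(1.126 − (-0.3319)) = 17.83.
Then μ = -83.6 − (-0.3319)·17.83 = -77.68.

μ = -77.68, σ = 17.83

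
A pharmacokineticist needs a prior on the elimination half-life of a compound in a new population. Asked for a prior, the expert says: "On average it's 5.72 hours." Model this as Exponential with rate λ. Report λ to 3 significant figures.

Exponential mean = 1/λ, so λ = 1/5.72 = 0.175.

λ ≈ 0.175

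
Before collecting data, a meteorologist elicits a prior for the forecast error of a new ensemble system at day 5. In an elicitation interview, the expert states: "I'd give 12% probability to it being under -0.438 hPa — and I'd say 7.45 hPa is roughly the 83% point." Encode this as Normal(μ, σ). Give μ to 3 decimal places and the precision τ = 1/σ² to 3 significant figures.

μ = 3.915, τ = 0.0729

The p-quantile of Normal(μ,σ) is μ + z_p·σ, with z_{0.12} = -1.175 and z_{0.83} = 0.9542.
Eliminate σ: μ = (z₂·x₁ − z₁·x₂)/(z₂ − z₁) = (0.9542·-0.438 − (-1.175)·7.45)/2.129 = 3.915.
Then σ = (x₂ − x₁)/(z₂ − z₁) = (7.45 − -0.438)/2.129 = 3.705.
Precision τ = 1/σ² = 1/3.705² = 0.0729.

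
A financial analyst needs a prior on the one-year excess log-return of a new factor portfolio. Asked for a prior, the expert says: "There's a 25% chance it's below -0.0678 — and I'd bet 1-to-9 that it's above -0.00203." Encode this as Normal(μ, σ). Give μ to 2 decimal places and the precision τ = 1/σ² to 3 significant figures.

μ = -0.05, τ = 885

The p-quantile of Normal(μ,σ) is μ + z_p·σ, with z_{0.25} = -0.6745 and z_{0.9} = 1.282.
Eliminate σ: μ = (z₂·x₁ − z₁·x₂)/(z₂ − z₁) = (1.282·-0.0678 − (-0.6745)·-0.00203)/1.956 = -0.05.
Then σ = (x₂ − x₁)/(z₂ − z₁) = (-0.00203 − -0.0678)/1.956 = 0.03.
Precision τ = 1/σ² = 1/0.03362² = 885.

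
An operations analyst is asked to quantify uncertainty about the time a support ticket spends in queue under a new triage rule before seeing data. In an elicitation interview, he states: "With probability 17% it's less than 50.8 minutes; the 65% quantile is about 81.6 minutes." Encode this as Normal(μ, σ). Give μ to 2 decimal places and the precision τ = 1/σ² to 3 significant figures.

μ = 72.74, τ = 0.00189

The p-quantile of Normal(μ,σ) is μ + z_p·σ, with z_{0.17} = -0.9542 and z_{0.65} = 0.3853.
Eliminate σ: μ = (z₂·x₁ − z₁·x₂)/(z₂ − z₁) = (0.3853·50.8 − (-0.9542)·81.6)/1.339 = 72.74.
Then σ = (x₂ − x₁)/(z₂ − z₁) = (81.6 − 50.8)/1.339 = 22.99.
Precision τ = 1/σ² = 1/22.99² = 0.00189.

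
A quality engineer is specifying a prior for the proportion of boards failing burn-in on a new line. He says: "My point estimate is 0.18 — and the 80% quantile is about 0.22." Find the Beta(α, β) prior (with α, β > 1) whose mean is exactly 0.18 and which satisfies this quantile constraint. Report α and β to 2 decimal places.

With mean 0.18 fixed, write α = 0.18s, β = 0.82s where s = α+β.
Need P(θ < 0.22) = 0.8 under Beta(0.18s, 0.82s). Normal approximation: (q−m)/√(m(1−m)/s) ≈ z_{0.8} = 0.842, so s ≈ 0.18·0.82·(0.842)²/(0.22−0.18)² = 65.3.
At s = 65.3: P(θ<0.22) ≈ 0.806. Adjusting to match 0.8 gives s ≈ 61.38.
So α = 0.18·61.38 ≈ 11.05, β = 0.82·61.38 ≈ 50.34.

α ≈ 11.05, β ≈ 50.34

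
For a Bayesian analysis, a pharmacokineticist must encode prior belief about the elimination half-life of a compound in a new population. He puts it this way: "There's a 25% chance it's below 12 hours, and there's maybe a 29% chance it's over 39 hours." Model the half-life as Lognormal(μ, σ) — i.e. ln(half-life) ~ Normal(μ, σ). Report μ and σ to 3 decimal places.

If T ~ Lognormal(μ,σ) then ln T ~ Normal(μ,σ), so the p-quantile of ln T is μ + z_p·σ.
ln(12) = 2.485 and ln(39) = 3.664; z_{0.25} = -0.6745, z_{0.71} = 0.5534.
σ = (3.664 − 2.485)/(0.5534 − (-0.6745)) = 0.960.
μ = 2.485 − (-0.6745)·0.960 = 3.132.

μ ≈ 3.132, σ ≈ 0.960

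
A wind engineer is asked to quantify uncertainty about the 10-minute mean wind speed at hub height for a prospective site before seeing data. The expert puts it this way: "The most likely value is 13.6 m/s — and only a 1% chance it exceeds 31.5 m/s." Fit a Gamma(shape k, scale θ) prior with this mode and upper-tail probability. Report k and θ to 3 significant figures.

k ≈ 7.76, θ ≈ 2.01

Gamma(k,θ) with k>1 has mode (k−1)θ, so θ = 13.6/(k−1).
Need P(X < 31.5) = 0.99 with θ tied to k this way. Start at k = 2, θ = 13.6: P(X<31.5) ≈ 0.673.
Too low — raise k to concentrate. Iterating converges to k ≈ 7.76.
Then θ = 13.6/(7.76−1) ≈ 2.01.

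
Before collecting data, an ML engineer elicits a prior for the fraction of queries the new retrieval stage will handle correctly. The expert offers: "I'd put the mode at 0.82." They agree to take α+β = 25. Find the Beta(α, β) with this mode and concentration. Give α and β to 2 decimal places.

α = 19.86, β = 5.14

For α,β > 1 the Beta mode is (α−1)/(α+β−2). With α+β = 25, the mode is (α−1)/23.
Set (α−1)/23 = 0.82 → α = 1 + 0.82·23 = 19.86.
β = 25 − α = 5.14.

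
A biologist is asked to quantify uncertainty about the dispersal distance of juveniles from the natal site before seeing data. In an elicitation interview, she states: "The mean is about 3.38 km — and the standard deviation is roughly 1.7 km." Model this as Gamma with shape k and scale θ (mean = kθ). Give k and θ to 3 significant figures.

For Gamma(k, scale θ): mean = kθ, variance = kθ², so CV = 1/√k.
CV = SD/mean = 1.7/3.38 = 0.503, hence k = 1/CV² = 3.95.
Then θ = mean/k = 3.38/3.95 = 0.855.

k ≈ 3.95, θ ≈ 0.855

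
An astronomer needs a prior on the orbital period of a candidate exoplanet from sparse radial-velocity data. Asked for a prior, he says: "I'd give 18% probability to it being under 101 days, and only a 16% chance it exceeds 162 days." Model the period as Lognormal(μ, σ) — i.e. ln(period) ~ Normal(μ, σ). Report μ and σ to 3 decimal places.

If T ~ Lognormal(μ,σ) then ln T ~ Normal(μ,σ), so the p-quantile of ln T is μ + z_p·σ.
ln(101) = 4.615 and ln(162) = 5.088; z_{0.18} = -0.9154, z_{0.84} = 0.9945.
σ = (5.088 − 4.615)/(0.9945 − (-0.9154)) = 0.247.
μ = 4.615 − (-0.9154)·0.247 = 4.842.

μ ≈ 4.842, σ ≈ 0.247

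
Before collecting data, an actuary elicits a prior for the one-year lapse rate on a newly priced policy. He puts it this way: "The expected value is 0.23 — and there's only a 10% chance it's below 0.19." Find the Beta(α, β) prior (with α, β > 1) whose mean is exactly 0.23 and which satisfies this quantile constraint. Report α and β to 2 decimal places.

α ≈ 40.27, β ≈ 134.80

With mean 0.23 fixed, write α = 0.23s, β = 0.77s where s = α+β.
Need P(θ < 0.19) = 0.1 under Beta(0.23s, 0.77s). Normal approximation: (q−m)/√(m(1−m)/s) ≈ z_{0.1} = -1.28, so s ≈ 0.23·0.77·(-1.28)²/(0.19−0.23)² = 181.8.
At s = 181.8: P(θ<0.19) ≈ 0.096. Adjusting to match 0.1 gives s ≈ 175.07.
So α = 0.23·175.07 ≈ 40.27, β = 0.77·175.07 ≈ 134.80.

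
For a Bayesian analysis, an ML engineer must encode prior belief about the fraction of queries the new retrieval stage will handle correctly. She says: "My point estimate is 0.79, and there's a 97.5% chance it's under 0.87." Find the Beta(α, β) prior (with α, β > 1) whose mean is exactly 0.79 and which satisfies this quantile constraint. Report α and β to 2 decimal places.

α ≈ 65.72, β ≈ 17.47

With mean 0.79 fixed, write α = 0.79s, β = 0.21s where s = α+β.
Need P(θ < 0.87) = 0.975 under Beta(0.79s, 0.21s). Normal approximation: (q−m)/√(m(1−m)/s) ≈ z_{0.975} = 1.96, so s ≈ 0.79·0.21·(1.96)²/(0.87−0.79)² = 99.6.
At s = 99.6: P(θ<0.87) ≈ 0.984. Adjusting to match 0.975 gives s ≈ 83.20.
So α = 0.79·83.20 ≈ 65.72, β = 0.21·83.20 ≈ 17.47.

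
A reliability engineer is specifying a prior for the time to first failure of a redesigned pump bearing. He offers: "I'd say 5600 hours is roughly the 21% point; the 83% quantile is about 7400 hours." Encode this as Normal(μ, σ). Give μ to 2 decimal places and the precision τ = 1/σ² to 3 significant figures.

μ = 6424.47, τ = 9.57e-07

The p-quantile of Normal(μ,σ) is μ + z_p·σ, with z_{0.21} = -0.8064 and z_{0.83} = 0.9542.
Eliminate σ: μ = (z₂·x₁ − z₁·x₂)/(z₂ − z₁) = (0.9542·5600 − (-0.8064)·7400)/1.761 = 6424.47.
Then σ = (x₂ − x₁)/(z₂ − z₁) = (7400 − 5600)/1.761 = 1022.39.
Precision τ = 1/σ² = 1/1022² = 9.57e-07.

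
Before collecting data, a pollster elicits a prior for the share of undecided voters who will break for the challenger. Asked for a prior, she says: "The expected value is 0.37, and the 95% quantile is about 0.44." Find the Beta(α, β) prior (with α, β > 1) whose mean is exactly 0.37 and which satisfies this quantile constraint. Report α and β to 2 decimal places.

With mean 0.37 fixed, write α = 0.37s, β = 0.63s where s = α+β.
Need P(θ < 0.44) = 0.95 under Beta(0.37s, 0.63s). Normal approximation: (q−m)/√(m(1−m)/s) ≈ z_{0.95} = 1.64, so s ≈ 0.37·0.63·(1.64)²/(0.44−0.37)² = 128.7.
At s = 128.7: P(θ<0.44) ≈ 0.948. Adjusting to match 0.95 gives s ≈ 132.01.
So α = 0.37·132.01 ≈ 48.84, β = 0.63·132.01 ≈ 83.17.

α ≈ 48.84, β ≈ 83.17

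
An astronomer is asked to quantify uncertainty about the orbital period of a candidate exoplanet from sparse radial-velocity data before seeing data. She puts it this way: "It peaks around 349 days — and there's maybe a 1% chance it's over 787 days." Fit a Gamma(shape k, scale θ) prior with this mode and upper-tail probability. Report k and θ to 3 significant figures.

k ≈ 8.25, θ ≈ 48.1

Gamma(k,θ) with k>1 has mode (k−1)θ, so θ = 349/(k−1).
Need P(X < 787) = 0.99 with θ tied to k this way. Start at k = 2, θ = 349: P(X<787) ≈ 0.659.
Too low — raise k to concentrate. Iterating converges to k ≈ 8.25.
Then θ = 349/(8.25−1) ≈ 48.1.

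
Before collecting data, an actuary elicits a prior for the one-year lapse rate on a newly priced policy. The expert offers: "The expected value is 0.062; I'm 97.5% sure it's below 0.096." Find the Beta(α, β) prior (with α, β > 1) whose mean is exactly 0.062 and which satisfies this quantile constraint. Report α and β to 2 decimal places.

With mean 0.062 fixed, write α = 0.062s, β = 0.938s where s = α+β.
Need P(θ < 0.096) = 0.975 under Beta(0.062s, 0.938s). Normal approximation: (q−m)/√(m(1−m)/s) ≈ z_{0.975} = 1.96, so s ≈ 0.062·0.938·(1.96)²/(0.096−0.062)² = 193.3.
At s = 193.3: P(θ<0.096) ≈ 0.963. Adjusting to match 0.975 gives s ≈ 236.37.
So α = 0.062·236.37 ≈ 14.65, β = 0.938·236.37 ≈ 221.71.

α ≈ 14.65, β ≈ 221.71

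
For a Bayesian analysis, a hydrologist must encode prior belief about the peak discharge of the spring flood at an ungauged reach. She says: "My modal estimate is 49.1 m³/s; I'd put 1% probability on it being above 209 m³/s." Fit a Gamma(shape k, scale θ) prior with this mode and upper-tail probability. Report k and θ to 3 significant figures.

Gamma(k,θ) with k>1 has mode (k−1)θ, so θ = 49.1/(k−1).
Need P(X < 209) = 0.99 with θ tied to k this way. Start at k = 2, θ = 49.1: P(X<209) ≈ 0.926.
Too low — raise k to concentrate. Iterating converges to k ≈ 2.96.
Then θ = 49.1/(2.96−1) ≈ 25.1.

k ≈ 2.96, θ ≈ 25.1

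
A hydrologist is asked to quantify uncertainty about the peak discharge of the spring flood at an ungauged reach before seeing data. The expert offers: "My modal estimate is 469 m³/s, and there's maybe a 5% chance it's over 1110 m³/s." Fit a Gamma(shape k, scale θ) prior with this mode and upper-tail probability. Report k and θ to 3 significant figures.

Gamma(k,θ) with k>1 has mode (k−1)θ, so θ = 469/(k−1).
Need P(X < 1110) = 0.95 with θ tied to k this way. Start at k = 2, θ = 469: P(X<1110) ≈ 0.684.
Too low — raise k to concentrate. Iterating converges to k ≈ 4.68.
Then θ = 469/(4.68−1) ≈ 127.

k ≈ 4.68, θ ≈ 127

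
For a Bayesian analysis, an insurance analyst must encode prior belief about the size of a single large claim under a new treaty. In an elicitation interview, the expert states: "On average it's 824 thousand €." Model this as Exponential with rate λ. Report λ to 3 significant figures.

Exponential mean = 1/λ, so λ = 1/824.0 = 0.00121.

λ ≈ 0.00121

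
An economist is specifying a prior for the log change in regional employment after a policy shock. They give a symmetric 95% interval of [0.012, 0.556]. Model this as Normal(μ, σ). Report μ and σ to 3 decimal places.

A symmetric 95% interval runs μ ± z·σ with z = 1.96.
Half-width = 0.272, so σ = 0.272/1.96 = 0.139.
μ is the interval midpoint, 0.284.

μ = 0.284, σ = 0.139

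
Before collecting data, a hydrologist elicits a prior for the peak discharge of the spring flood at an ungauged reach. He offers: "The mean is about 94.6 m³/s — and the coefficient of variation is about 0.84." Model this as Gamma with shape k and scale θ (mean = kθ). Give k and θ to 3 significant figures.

k ≈ 1.42, θ ≈ 66.7

For Gamma(k, scale θ): mean = kθ, variance = kθ², so CV = 1/√k.
CV = 0.84, hence k = 1/CV² = 1.42.
Then θ = mean/k = 94.6/1.42 = 66.7.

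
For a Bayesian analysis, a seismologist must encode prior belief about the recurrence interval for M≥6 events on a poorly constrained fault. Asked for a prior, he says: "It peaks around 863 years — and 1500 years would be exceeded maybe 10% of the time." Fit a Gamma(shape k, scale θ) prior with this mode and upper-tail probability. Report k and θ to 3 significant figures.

k ≈ 7.21, θ ≈ 139

Gamma(k,θ) with k>1 has mode (k−1)θ, so θ = 863/(k−1).
Need P(X < 1500) = 0.9 with θ tied to k this way. Start at k = 2, θ = 863: P(X<1500) ≈ 0.519.
Too low — raise k to concentrate. Iterating converges to k ≈ 7.21.
Then θ = 863/(7.21−1) ≈ 139.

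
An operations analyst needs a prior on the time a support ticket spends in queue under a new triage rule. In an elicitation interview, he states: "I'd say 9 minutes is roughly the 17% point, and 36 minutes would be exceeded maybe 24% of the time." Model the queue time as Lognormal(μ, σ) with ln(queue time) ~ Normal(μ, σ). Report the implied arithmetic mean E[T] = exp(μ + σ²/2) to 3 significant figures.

If T ~ Lognormal(μ,σ) then ln T ~ Normal(μ,σ), so the p-quantile of ln T is μ + z_p·σ.
ln(9) = 2.197 and ln(36) = 3.584; z_{0.17} = -0.9542, z_{0.76} = 0.7063.
σ = (3.584 − 2.197)/(0.7063 − (-0.9542)) = 0.835.
μ = 2.197 − (-0.9542)·0.835 = 2.994.
E[T] = exp(μ + σ²/2) = exp(2.994 + 0.3485) = 28.3 minutes.

E[T] ≈ 28.3 minutes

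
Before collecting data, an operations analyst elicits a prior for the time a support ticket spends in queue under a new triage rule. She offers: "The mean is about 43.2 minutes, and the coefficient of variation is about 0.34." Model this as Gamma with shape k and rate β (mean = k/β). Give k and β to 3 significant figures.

k ≈ 8.65, β ≈ 0.2

For Gamma(k, rate β): mean = k/β, variance = k/β², so CV = 1/√k.
CV = 0.34, hence k = 1/CV² = 8.65.
Then β = k/mean = 8.65/43.2 = 0.2.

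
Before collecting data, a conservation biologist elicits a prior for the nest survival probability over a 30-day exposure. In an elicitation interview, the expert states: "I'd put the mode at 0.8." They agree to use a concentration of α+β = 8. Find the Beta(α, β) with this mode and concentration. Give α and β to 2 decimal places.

α = 5.80, β = 2.20

For α,β > 1 the Beta mode is (α−1)/(α+β−2). With α+β = 8, the mode is (α−1)/6.
Set (α−1)/6 = 0.8 → α = 1 + 0.8·6 = 5.80.
β = 8 − α = 2.20.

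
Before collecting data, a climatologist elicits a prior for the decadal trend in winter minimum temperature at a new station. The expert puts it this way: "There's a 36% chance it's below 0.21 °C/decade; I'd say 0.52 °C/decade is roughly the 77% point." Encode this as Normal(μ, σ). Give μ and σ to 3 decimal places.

The p-quantile of Normal(μ,σ) is μ + z_p·σ, with z_{0.36} = -0.3585 and z_{0.77} = 0.7388.
Eliminate σ: μ = (z₂·x₁ − z₁·x₂)/(z₂ − z₁) = (0.7388·0.21 − (-0.3585)·0.52)/1.097 = 0.311.
Then σ = (x₂ − x₁)/(z₂ − z₁) = (0.52 − 0.21)/1.097 = 0.283.

μ = 0.311, σ = 0.283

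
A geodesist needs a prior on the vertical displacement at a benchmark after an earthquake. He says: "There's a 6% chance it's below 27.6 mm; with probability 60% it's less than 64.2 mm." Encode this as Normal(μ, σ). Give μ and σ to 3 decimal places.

For Normal(μ,σ), the p-quantile is μ + z_p·σ. Here z_{0.06} = -1.555, z_{0.6} = 0.2533.
So 27.6 = μ − 1.555σ and 64.2 = μ + 0.2533σ.
Subtracting: σ = (64.2 − 27.6)/(0.2533 − (-1.555)) = 20.242.
Then μ = 27.6 − (-1.555)·20.242 = 59.072.

μ = 59.072, σ = 20.242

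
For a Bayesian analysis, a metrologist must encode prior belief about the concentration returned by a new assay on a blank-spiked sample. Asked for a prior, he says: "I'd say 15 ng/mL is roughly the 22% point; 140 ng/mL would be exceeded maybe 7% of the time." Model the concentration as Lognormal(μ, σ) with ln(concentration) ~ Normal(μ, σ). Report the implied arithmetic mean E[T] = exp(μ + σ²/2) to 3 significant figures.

E[T] ≈ 52.9 ng/mL

If T ~ Lognormal(μ,σ) then ln T ~ Normal(μ,σ), so the p-quantile of ln T is μ + z_p·σ.
ln(15) = 2.708 and ln(140) = 4.942; z_{0.22} = -0.7722, z_{0.93} = 1.476.
σ = (4.942 − 2.708)/(1.476 − (-0.7722)) = 0.994.
μ = 2.708 − (-0.7722)·0.994 = 3.475.
E[T] = exp(μ + σ²/2) = exp(3.475 + 0.4936) = 52.9 ng/mL.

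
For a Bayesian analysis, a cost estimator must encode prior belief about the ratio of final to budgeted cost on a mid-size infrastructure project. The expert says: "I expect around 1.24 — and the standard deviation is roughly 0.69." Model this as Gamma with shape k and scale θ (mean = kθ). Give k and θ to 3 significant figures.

For Gamma(k, scale θ): mean = kθ, variance = kθ², so CV = 1/√k.
CV = SD/mean = 0.69/1.24 = 0.5565, hence k = 1/CV² = 3.23.
Then θ = mean/k = 1.24/3.23 = 0.384.

k ≈ 3.23, θ ≈ 0.384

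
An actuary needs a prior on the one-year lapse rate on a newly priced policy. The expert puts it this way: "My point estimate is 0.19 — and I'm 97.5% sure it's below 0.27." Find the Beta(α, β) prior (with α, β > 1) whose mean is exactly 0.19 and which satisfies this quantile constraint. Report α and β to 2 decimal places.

With mean 0.19 fixed, write α = 0.19s, β = 0.81s where s = α+β.
Need P(θ < 0.27) = 0.975 under Beta(0.19s, 0.81s). Normal approximation: (q−m)/√(m(1−m)/s) ≈ z_{0.975} = 1.96, so s ≈ 0.19·0.81·(1.96)²/(0.27−0.19)² = 92.4.
At s = 92.4: P(θ<0.27) ≈ 0.967. Adjusting to match 0.975 gives s ≈ 104.91.
So α = 0.19·104.91 ≈ 19.93, β = 0.81·104.91 ≈ 84.97.

α ≈ 19.93, β ≈ 84.97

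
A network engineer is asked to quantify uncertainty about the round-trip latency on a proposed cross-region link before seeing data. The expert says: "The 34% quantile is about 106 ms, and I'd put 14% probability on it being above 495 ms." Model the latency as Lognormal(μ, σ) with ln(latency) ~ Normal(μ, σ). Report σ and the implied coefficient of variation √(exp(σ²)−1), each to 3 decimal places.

If T ~ Lognormal(μ,σ) then ln T ~ Normal(μ,σ), so the p-quantile of ln T is μ + z_p·σ.
ln(106) = 4.663 and ln(495) = 6.205; z_{0.34} = -0.4125, z_{0.86} = 1.08.
σ = (6.205 − 4.663)/(1.08 − (-0.4125)) = 1.032.
μ = 4.663 − (-0.4125)·1.032 = 5.089.
CV = √(exp(σ²)−1) = √(exp(1.0658)−1) = 1.380.

σ ≈ 1.032, CV ≈ 1.380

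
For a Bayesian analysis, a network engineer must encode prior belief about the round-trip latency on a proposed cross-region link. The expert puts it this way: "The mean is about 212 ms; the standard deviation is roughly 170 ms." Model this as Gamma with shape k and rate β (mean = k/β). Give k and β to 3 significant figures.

For Gamma(k, rate β): mean = k/β, variance = k/β², so CV = 1/√k.
CV = SD/mean = 170/212 = 0.8019, hence k = 1/CV² = 1.56.
Then β = k/mean = 1.56/212 = 0.00734.

k ≈ 1.56, β ≈ 0.00734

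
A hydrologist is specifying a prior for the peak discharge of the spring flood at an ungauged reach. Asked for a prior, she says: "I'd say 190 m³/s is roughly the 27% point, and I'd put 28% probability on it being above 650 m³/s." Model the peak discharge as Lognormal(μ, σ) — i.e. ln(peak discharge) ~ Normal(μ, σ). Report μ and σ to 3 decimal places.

μ ≈ 5.877, σ ≈ 1.029

If T ~ Lognormal(μ,σ) then ln T ~ Normal(μ,σ), so the p-quantile of ln T is μ + z_p·σ.
ln(190) = 5.247 and ln(650) = 6.477; z_{0.27} = -0.6128, z_{0.72} = 0.5828.
σ = (6.477 − 5.247)/(0.5828 − (-0.6128)) = 1.029.
μ = 5.247 − (-0.6128)·1.029 = 5.877.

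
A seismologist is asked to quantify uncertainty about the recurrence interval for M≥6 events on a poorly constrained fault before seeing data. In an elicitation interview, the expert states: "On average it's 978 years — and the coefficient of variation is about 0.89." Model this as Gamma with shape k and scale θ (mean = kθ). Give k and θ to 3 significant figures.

k ≈ 1.26, θ ≈ 775

For Gamma(k, scale θ): mean = kθ, variance = kθ², so CV = 1/√k.
CV = 0.89, hence k = 1/CV² = 1.26.
Then θ = mean/k = 978/1.26 = 775.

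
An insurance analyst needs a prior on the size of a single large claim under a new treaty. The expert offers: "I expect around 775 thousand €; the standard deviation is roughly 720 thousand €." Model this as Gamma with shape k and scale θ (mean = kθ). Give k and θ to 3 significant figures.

k ≈ 1.16, θ ≈ 669

For Gamma(k, scale θ): mean = kθ, variance = kθ², so CV = 1/√k.
CV = SD/mean = 720/775 = 0.929, hence k = 1/CV² = 1.16.
Then θ = mean/k = 775/1.16 = 669.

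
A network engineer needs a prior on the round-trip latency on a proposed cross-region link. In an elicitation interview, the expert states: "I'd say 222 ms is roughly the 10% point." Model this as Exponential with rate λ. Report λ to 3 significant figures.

P(T < 222.0) = 1 − e^(−λ·222.0) = 0.1, so λ = −ln(1−0.1)/222.0 = −ln(0.9)/222.0 = 0.000475.

λ ≈ 0.000475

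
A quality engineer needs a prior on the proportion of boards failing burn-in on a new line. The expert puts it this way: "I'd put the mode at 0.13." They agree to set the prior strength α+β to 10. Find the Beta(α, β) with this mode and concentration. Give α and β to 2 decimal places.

For α,β > 1 the Beta mode is (α−1)/(α+β−2). With α+β = 10, the mode is (α−1)/8.
Set (α−1)/8 = 0.13 → α = 1 + 0.13·8 = 2.04.
β = 10 − α = 7.96.

α = 2.04, β = 7.96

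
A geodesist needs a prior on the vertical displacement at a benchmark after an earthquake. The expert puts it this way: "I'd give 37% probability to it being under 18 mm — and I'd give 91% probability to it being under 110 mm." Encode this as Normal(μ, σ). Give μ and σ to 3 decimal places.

μ = 36.253, σ = 55.004

For Normal(μ,σ), the p-quantile is μ + z_p·σ. Here z_{0.37} = -0.3319, z_{0.91} = 1.341.
So 18 = μ − 0.3319σ and 110 = μ + 1.341σ.
Subtracting: σ = (110 − 18)/(1.341 − (-0.3319)) = 55.004.
Then μ = 18 − (-0.3319)·55.004 = 36.253.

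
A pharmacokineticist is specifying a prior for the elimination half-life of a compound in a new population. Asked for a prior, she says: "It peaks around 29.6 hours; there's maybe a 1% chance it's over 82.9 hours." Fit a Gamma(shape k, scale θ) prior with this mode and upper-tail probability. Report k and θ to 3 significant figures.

Gamma(k,θ) with k>1 has mode (k−1)θ, so θ = 29.6/(k−1).
Need P(X < 82.9) = 0.99 with θ tied to k this way. Start at k = 2, θ = 29.6: P(X<82.9) ≈ 0.769.
Too low — raise k to concentrate. Iterating converges to k ≈ 5.31.
Then θ = 29.6/(5.31−1) ≈ 6.86.

k ≈ 5.31, θ ≈ 6.86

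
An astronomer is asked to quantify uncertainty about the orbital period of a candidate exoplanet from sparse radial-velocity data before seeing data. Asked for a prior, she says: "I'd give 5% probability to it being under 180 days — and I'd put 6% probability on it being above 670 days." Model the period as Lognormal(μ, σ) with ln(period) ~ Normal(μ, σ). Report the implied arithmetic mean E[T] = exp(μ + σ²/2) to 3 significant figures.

E[T] ≈ 385 days

If T ~ Lognormal(μ,σ) then ln T ~ Normal(μ,σ), so the p-quantile of ln T is μ + z_p·σ.
ln(180) = 5.193 and ln(670) = 6.507; z_{0.05} = -1.645, z_{0.94} = 1.555.
σ = (6.507 − 5.193)/(1.555 − (-1.645)) = 0.411.
μ = 5.193 − (-1.645)·0.411 = 5.869.
E[T] = exp(μ + σ²/2) = exp(5.869 + 0.0844) = 385 days.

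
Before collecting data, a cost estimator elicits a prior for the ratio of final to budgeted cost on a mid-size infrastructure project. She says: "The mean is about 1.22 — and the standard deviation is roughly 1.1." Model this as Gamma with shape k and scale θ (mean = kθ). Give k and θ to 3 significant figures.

For Gamma(k, scale θ): mean = kθ, variance = kθ², so CV = 1/√k.
CV = SD/mean = 1.1/1.22 = 0.9016, hence k = 1/CV² = 1.23.
Then θ = mean/k = 1.22/1.23 = 0.992.

k ≈ 1.23, θ ≈ 0.992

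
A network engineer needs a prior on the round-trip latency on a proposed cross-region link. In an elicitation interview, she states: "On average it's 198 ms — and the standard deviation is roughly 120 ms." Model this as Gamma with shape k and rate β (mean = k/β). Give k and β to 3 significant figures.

k ≈ 2.72, β ≈ 0.0137

For Gamma(k, rate β): mean = k/β, variance = k/β², so CV = 1/√k.
CV = SD/mean = 120/198 = 0.6061, hence k = 1/CV² = 2.72.
Then β = k/mean = 2.72/198 = 0.0137.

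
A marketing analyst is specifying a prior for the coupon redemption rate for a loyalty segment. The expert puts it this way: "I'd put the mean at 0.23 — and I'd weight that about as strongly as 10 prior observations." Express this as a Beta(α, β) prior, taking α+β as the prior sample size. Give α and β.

Under the effective-sample-size interpretation, Beta(α, β) has prior mean α/(α+β) and prior sample size α+β.
So α+β = 10 and α/(α+β) = 0.23, giving α = 0.23·10 = 2.3 and β = 10 − 2.3 = 7.7.

α = 2.3, β = 7.7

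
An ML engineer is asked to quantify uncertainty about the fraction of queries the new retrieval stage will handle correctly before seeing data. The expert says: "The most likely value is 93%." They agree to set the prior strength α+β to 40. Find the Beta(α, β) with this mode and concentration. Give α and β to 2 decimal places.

For α,β > 1 the Beta mode is (α−1)/(α+β−2). With α+β = 40, the mode is (α−1)/38.
Set (α−1)/38 = 0.93 → α = 1 + 0.93·38 = 36.34.
β = 40 − α = 3.66.

α = 36.34, β = 3.66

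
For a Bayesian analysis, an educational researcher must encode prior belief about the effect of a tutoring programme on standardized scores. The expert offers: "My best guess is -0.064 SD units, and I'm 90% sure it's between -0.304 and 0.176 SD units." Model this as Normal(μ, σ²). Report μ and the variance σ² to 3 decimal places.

μ = -0.064, σ² = 0.021

A symmetric 90% interval runs μ ± z·σ with z = 1.645.
Half-width = 0.24, so σ = 0.24/1.645 = 0.1459 and σ² = 0.021.
μ is the stated best guess, -0.064.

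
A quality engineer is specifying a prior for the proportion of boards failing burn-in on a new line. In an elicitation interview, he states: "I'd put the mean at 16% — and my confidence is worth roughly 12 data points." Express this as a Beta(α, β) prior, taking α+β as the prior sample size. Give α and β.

Under the effective-sample-size interpretation, Beta(α, β) has prior mean α/(α+β) and prior sample size α+β.
So α+β = 12 and α/(α+β) = 0.16, giving α = 0.16·12 = 1.92 and β = 12 − 1.92 = 10.08.

α = 1.92, β = 10.08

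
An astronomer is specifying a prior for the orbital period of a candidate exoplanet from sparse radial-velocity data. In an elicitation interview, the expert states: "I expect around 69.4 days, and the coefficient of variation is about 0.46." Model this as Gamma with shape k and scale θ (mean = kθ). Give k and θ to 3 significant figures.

For Gamma(k, scale θ): mean = kθ, variance = kθ², so CV = 1/√k.
CV = 0.46, hence k = 1/CV² = 4.73.
Then θ = mean/k = 69.4/4.73 = 14.7.

k ≈ 4.73, θ ≈ 14.7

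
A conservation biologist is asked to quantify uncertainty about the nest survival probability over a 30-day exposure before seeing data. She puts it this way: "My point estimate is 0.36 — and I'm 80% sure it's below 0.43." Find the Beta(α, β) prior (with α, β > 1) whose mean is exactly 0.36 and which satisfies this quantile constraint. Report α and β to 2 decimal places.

α ≈ 11.73, β ≈ 20.85

With mean 0.36 fixed, write α = 0.36s, β = 0.64s where s = α+β.
Need P(θ < 0.43) = 0.8 under Beta(0.36s, 0.64s). Normal approximation: (q−m)/√(m(1−m)/s) ≈ z_{0.8} = 0.842, so s ≈ 0.36·0.64·(0.842)²/(0.43−0.36)² = 33.3.
At s = 33.3: P(θ<0.43) ≈ 0.802. Adjusting to match 0.8 gives s ≈ 32.57.
So α = 0.36·32.57 ≈ 11.73, β = 0.64·32.57 ≈ 20.85.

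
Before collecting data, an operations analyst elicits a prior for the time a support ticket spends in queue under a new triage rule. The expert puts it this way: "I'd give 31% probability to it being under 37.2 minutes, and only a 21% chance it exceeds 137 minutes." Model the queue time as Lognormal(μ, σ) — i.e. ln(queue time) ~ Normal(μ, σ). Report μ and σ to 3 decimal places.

μ ≈ 4.113, σ ≈ 1.001

If T ~ Lognormal(μ,σ) then ln T ~ Normal(μ,σ), so the p-quantile of ln T is μ + z_p·σ.
ln(37.2) = 3.616 and ln(137) = 4.92; z_{0.31} = -0.4959, z_{0.79} = 0.8064.
σ = (4.92 − 3.616)/(0.8064 − (-0.4959)) = 1.001.
μ = 3.616 − (-0.4959)·1.001 = 4.113.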